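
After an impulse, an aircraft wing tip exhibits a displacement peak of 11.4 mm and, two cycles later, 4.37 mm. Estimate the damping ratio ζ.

Logarithmic decrement δ = (1/n)·ln(x₀/x_n) = (1/2)·ln(11.4/4.37) = (1/2)·ln(2.609) = 0.4794.
ζ = δ/√(4π² + δ²) = 0.4794/√(39.48 + 0.230) = 0.4794/6.301 = 0.07608.

0.0761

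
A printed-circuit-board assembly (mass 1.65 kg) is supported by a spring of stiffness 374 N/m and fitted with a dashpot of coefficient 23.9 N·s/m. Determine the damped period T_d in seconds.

ω_n = √(k/m) = √(374.0/1.65) = 15.06 rad/s.
Critical damping c_c = 2√(k·m) = 2√(374.0 × 1.65) = 49.68 N·s/m, so ζ = c/c_c = 23.9/49.68 = 0.4810.
ω_d = ω_n√(1 − ζ²) = 15.06 × √(1 − 0.231) = 13.20 rad/s.
T_d = 2π/ω_d = 0.4760 s.

0.476 s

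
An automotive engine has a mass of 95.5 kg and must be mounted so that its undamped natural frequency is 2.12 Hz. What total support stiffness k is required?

ω_n = 2πf_n = 2π × 2.12 = 13.32 rad/s.
k = m·ω_n² = 95.5 × 13.32² = 95.5 × 177.4 = 16940 N/m.

16900 N/m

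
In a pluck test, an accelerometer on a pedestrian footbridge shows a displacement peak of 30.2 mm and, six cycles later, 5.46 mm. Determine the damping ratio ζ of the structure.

0.0453

Logarithmic decrement δ = (1/n)·ln(x₀/x_n) = (1/6)·ln(30.2/5.46) = (1/6)·ln(5.531) = 0.2851.
ζ = δ/√(4π² + δ²) = 0.2851/√(39.48 + 0.0813) = 0.2851/6.290 = 0.04532.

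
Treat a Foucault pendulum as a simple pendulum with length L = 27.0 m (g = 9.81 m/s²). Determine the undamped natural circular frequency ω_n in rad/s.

For a simple pendulum ω_n = √(g/L) = √(9.81/27.0) = √0.3633 = 0.6028 rad/s.

0.603 rad/s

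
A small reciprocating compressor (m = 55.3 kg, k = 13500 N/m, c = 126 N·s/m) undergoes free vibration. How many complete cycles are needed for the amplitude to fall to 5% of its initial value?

ζ = c/(2√(km)) = 126/(2√(13500 × 55.3)) = 126/1728 = 0.07291.
Logarithmic decrement δ = 2πζ/√(1 − ζ²) = 2π × 0.07291/√(1 − 0.00532) = 0.4594.
x_n/x₀ = e^(−nδ) ≤ 0.05; take ln: n ≥ ln(1/0.05)/δ = 2.996/0.4594 = 6.522.
So 7 complete cycles are required.

7 cycles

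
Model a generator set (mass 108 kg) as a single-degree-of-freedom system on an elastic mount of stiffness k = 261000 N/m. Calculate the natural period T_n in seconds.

ω_n = √(k/m) = √(261000/108) = √2417 = 49.16 rad/s.
T_n = 2π/ω_n = 6.283/49.16 = 0.1278 s.

0.128 s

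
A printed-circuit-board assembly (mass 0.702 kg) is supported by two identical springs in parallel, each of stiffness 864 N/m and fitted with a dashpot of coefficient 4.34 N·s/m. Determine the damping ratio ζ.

Parallel springs add: k_eq = 2 × 864 = 1728 N/m.
ω_n = √(k_eq/m) = √(1728/0.702) = 49.61 rad/s.
Critical damping c_c = 2√(k_eq·m) = 2√(1728 × 0.702) = 69.66 N·s/m, so ζ = c/c_c = 4.34/69.66 = 0.06230.

0.0623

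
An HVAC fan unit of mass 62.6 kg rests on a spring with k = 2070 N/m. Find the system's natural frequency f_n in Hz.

ω_n = √(k/m) = √(2070/62.6) = √33.07 = 5.750 rad/s.
f_n = ω_n/(2π) = 5.750/6.283 = 0.9152 Hz.

0.915 Hz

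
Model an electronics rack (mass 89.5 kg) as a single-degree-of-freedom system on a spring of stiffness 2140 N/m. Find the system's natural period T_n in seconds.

1.28 s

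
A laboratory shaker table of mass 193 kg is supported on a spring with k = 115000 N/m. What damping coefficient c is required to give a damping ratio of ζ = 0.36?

3390 N·s/m

c_c = 2√(k·m) = 2√(115000 × 193) = 9422 N·s/m.
c = ζ·c_c = 0.36 × 9422 = 3392 N·s/m.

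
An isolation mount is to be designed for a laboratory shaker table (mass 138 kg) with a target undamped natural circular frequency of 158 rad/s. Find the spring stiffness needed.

3450000 N/m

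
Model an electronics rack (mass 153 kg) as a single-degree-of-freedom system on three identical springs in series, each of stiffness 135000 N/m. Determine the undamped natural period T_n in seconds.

0.366 s

Series springs: 1/k_eq = 3/135000, so k_eq = 135000/3 = 45000 N/m.
ω_n = √(k_eq/m) = √(45000/153) = √294.1 = 17.15 rad/s.
T_n = 2π/ω_n = 6.283/17.15 = 0.3664 s.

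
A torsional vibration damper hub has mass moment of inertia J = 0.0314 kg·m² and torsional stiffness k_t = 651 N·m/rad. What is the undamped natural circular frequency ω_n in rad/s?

144 rad/s

ω_n = √(k_t/J) = √(651/0.0314) = √20730 = 144.0 rad/s.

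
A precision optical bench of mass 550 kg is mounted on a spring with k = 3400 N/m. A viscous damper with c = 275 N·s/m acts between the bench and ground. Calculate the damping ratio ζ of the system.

0.101

ω_n = √(k/m) = √(3400/550) = 2.486 rad/s.
Critical damping c_c = 2√(k·m) = 2√(3400 × 550) = 2735 N·s/m, so ζ = c/c_c = 275/2735 = 0.1005.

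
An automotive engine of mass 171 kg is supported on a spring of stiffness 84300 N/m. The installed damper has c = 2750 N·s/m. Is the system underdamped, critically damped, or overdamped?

underdamped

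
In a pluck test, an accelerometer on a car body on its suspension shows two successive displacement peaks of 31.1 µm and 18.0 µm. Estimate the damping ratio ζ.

Logarithmic decrement δ = (1/n)·ln(x₀/x_n) = (1/1)·ln(31.1/18.0) = (1/1)·ln(1.728) = 0.5468.
ζ = δ/√(4π² + δ²) = 0.5468/√(39.48 + 0.299) = 0.5468/6.307 = 0.08670.

0.0867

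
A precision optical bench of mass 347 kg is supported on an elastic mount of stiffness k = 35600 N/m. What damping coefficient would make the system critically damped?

c_c = 2√(k·m) = 2√(35600 × 347) = 2 × 3515 = 7029 N·s/m.

7030 N·s/m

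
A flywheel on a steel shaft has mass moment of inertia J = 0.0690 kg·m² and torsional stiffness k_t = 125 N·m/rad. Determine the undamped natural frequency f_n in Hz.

6.77 Hz

ω_n = √(k_t/J) = √(125/0.0690) = √1812 = 42.56 rad/s.
f_n = ω_n/(2π) = 42.56/6.283 = 6.774 Hz.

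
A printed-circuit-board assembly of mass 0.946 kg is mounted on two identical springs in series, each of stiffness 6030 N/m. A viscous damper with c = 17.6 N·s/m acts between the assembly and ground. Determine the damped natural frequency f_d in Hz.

8.86 Hz

Series springs: 1/k_eq = 2/6030, so k_eq = 6030/2 = 3015 N/m.
ω_n = √(k_eq/m) = √(3015/0.946) = 56.45 rad/s.
Critical damping c_c = 2√(k_eq·m) = 2√(3015 × 0.946) = 106.8 N·s/m, so ζ = c/c_c = 17.6/106.8 = 0.1648.
ω_d = ω_n√(1 − ζ²) = 56.45 × √(1 − 0.0272) = 55.68 rad/s.
f_d = ω_d/(2π) = 8.862 Hz.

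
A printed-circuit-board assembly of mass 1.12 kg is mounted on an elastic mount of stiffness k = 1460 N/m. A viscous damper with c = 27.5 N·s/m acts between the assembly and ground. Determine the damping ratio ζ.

0.340

ω_n = √(k/m) = √(1460/1.12) = 36.11 rad/s.
Critical damping c_c = 2√(k·m) = 2√(1460 × 1.12) = 80.88 N·s/m, so ζ = c/c_c = 27.5/80.88 = 0.3400.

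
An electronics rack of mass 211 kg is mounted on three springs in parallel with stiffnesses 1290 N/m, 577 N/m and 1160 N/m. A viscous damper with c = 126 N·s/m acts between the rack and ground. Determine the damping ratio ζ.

Parallel springs add: k_eq = 1290 + 577 + 1160 = 3027 N/m.
ω_n = √(k_eq/m) = √(3027/211) = 3.788 rad/s.
Critical damping c_c = 2√(k_eq·m) = 2√(3027 × 211) = 1598 N·s/m, so ζ = c/c_c = 126/1598 = 0.07883.

0.0788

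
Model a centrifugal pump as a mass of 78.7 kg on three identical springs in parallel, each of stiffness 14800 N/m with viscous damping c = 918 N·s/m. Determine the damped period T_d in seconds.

0.273 s

Parallel springs add: k_eq = 3 × 14800 = 44400 N/m.
ω_n = √(k_eq/m) = √(44400/78.7) = 23.75 rad/s.
Critical damping c_c = 2√(k_eq·m) = 2√(44400 × 78.7) = 3739 N·s/m, so ζ = c/c_c = 918/3739 = 0.2455.
ω_d = ω_n√(1 − ζ²) = 23.75 × √(1 − 0.0603) = 23.03 rad/s.
T_d = 2π/ω_d = 0.2729 s.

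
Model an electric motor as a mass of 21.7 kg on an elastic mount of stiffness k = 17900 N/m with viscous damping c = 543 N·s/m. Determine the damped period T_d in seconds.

ω_n = √(k/m) = √(17900/21.7) = 28.72 rad/s.
Critical damping c_c = 2√(k·m) = 2√(17900 × 21.7) = 1246 N·s/m, so ζ = c/c_c = 543/1246 = 0.4356.
ω_d = ω_n√(1 − ζ²) = 28.72 × √(1 − 0.190) = 25.85 rad/s.
T_d = 2π/ω_d = 0.2430 s.

0.243 s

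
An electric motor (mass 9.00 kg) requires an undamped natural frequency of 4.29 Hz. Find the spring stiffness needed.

6540 N/m

ω_n = 2πf_n = 2π × 4.29 = 26.95 rad/s.
k = m·ω_n² = 9.00 × 26.95² = 9.00 × 726.6 = 6539 N/m.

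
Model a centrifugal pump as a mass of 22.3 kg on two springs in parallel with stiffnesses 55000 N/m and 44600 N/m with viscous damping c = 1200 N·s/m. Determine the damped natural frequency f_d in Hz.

Parallel springs add: k_eq = 55000 + 44600 = 99600 N/m.
ω_n = √(k_eq/m) = √(99600/22.3) = 66.83 rad/s.
Critical damping c_c = 2√(k_eq·m) = 2√(99600 × 22.3) = 2981 N·s/m, so ζ = c/c_c = 1200/2981 = 0.4026.
ω_d = ω_n√(1 − ζ²) = 66.83 × √(1 − 0.162) = 61.18 rad/s.
f_d = ω_d/(2π) = 9.736 Hz.

9.74 Hz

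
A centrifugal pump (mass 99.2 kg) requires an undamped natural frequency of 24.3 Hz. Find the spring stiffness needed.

2310000 N/m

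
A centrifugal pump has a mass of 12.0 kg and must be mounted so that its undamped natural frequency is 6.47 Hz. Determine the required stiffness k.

ω_n = 2πf_n = 2π × 6.47 = 40.65 rad/s.
k = m·ω_n² = 12.0 × 40.65² = 12.0 × 1653 = 19830 N/m.

19800 N/m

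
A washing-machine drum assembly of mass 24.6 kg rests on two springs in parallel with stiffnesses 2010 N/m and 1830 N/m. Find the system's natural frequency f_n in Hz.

Parallel springs add: k_eq = 2010 + 1830 = 3840 N/m.
ω_n = √(k_eq/m) = √(3840/24.6) = √156.1 = 12.49 rad/s.
f_n = ω_n/(2π) = 12.49/6.283 = 1.988 Hz.

1.99 Hz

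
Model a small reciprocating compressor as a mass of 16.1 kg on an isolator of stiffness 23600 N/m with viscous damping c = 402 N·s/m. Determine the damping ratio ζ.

0.326

ω_n = √(k/m) = √(23600/16.1) = 38.29 rad/s.
Critical damping c_c = 2√(k·m) = 2√(23600 × 16.1) = 1233 N·s/m, so ζ = c/c_c = 402/1233 = 0.3261.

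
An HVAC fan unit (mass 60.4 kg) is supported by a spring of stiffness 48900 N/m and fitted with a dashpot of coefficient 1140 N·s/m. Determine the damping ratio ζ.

0.332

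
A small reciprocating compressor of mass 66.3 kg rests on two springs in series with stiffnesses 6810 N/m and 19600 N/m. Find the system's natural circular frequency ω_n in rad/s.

8.73 rad/s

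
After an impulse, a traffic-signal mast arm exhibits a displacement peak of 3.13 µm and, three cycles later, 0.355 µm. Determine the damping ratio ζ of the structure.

0.115

Logarithmic decrement δ = (1/n)·ln(x₀/x_n) = (1/3)·ln(3.13/0.355) = (1/3)·ln(8.817) = 0.7256.
ζ = δ/√(4π² + δ²) = 0.7256/√(39.48 + 0.526) = 0.7256/6.325 = 0.1147.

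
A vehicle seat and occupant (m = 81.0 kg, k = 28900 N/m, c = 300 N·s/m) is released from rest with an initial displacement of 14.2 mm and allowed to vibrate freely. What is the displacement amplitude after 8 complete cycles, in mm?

ζ = c/(2√(km)) = 300/(2√(28900 × 81.0)) = 300/3060 = 0.09804.
Logarithmic decrement δ = 2πζ/√(1 − ζ²) = 2π × 0.09804/√(1 − 0.00961) = 0.6190.
After n cycles, x_n/x₀ = e^(−nδ), so x_8 = 14.2 × e^(−8 × 0.6190) = 14.2 × 0.007070 = 0.1004 mm.

0.100 mm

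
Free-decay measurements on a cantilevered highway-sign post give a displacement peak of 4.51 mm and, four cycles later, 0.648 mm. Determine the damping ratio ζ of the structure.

Logarithmic decrement δ = (1/n)·ln(x₀/x_n) = (1/4)·ln(4.51/0.648) = (1/4)·ln(6.960) = 0.4850.
ζ = δ/√(4π² + δ²) = 0.4850/√(39.48 + 0.235) = 0.4850/6.302 = 0.07697.

0.0770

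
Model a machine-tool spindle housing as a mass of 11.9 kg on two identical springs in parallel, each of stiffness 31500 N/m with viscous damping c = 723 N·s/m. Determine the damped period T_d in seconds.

Parallel springs add: k_eq = 2 × 31500 = 63000 N/m.
ω_n = √(k_eq/m) = √(63000/11.9) = 72.76 rad/s.
Critical damping c_c = 2√(k_eq·m) = 2√(63000 × 11.9) = 1732 N·s/m, so ζ = c/c_c = 723/1732 = 0.4175.
ω_d = ω_n√(1 − ζ²) = 72.76 × √(1 − 0.174) = 66.12 rad/s.
T_d = 2π/ω_d = 0.09503 s.

0.0950 s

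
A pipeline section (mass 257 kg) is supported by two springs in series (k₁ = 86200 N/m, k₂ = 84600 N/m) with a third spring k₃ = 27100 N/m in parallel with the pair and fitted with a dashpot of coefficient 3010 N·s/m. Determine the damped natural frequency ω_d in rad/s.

15.4 rad/s

Series pair: k_s = k₁k₂/(k₁+k₂) = (86200)(84600)/(86200 + 84600) = 42700 N/m. In parallel with k₃: k_eq = 42700 + 27100 = 69800 N/m.
ω_n = √(k_eq/m) = √(69800/257) = 16.48 rad/s.
Critical damping c_c = 2√(k_eq·m) = 2√(69800 × 257) = 8471 N·s/m, so ζ = c/c_c = 3010/8471 = 0.3553.
ω_d = ω_n√(1 − ζ²) = 16.48 × √(1 − 0.126) = 15.40 rad/s.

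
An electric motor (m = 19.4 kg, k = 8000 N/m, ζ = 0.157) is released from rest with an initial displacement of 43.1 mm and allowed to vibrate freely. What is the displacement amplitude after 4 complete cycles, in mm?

0.793 mm

Logarithmic decrement δ = 2πζ/√(1 − ζ²) = 2π × 0.1570/√(1 − 0.0246) = 0.9988.
After n cycles, x_n/x₀ = e^(−nδ), so x_4 = 43.1 × e^(−4 × 0.9988) = 43.1 × 0.01840 = 0.7931 mm.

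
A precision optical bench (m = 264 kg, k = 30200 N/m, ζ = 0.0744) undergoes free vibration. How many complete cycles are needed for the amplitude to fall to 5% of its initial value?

Logarithmic decrement δ = 2πζ/√(1 − ζ²) = 2π × 0.07440/√(1 − 0.00554) = 0.4688.
x_n/x₀ = e^(−nδ) ≤ 0.05; take ln: n ≥ ln(1/0.05)/δ = 2.996/0.4688 = 6.391.
So 7 complete cycles are required.

7 cycles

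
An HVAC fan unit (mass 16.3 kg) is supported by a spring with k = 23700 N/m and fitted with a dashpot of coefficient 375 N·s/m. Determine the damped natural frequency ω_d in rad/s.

36.4 rad/s

ω_n = √(k/m) = √(23700/16.3) = 38.13 rad/s.
Critical damping c_c = 2√(k·m) = 2√(23700 × 16.3) = 1243 N·s/m, so ζ = c/c_c = 375/1243 = 0.3017.
ω_d = ω_n√(1 − ζ²) = 38.13 × √(1 − 0.0910) = 36.35 rad/s.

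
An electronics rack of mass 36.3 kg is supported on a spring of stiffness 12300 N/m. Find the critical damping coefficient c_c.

1340 N·s/m

c_c = 2√(k·m) = 2√(12300 × 36.3) = 2 × 668.2 = 1336 N·s/m.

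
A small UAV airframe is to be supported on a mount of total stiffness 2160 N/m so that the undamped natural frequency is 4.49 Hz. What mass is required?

2.71 kg

ω_n = 2πf_n = 2π × 4.49 = 28.21 rad/s.
m = k/ω_n² = 2160/28.21² = 2160/795.9 = 2.714 kg.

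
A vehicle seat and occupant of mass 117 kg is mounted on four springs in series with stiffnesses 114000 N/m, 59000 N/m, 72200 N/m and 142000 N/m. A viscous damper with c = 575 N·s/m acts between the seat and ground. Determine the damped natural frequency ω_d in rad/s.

13.3 rad/s

Series springs: 1/k_eq = 1/114000 + 1/59000 + 1/72200 + 1/142000 = 4.661×10^-5, so k_eq = 21450 N/m.
ω_n = √(k_eq/m) = √(21450/117) = 13.54 rad/s.
Critical damping c_c = 2√(k_eq·m) = 2√(21450 × 117) = 3169 N·s/m, so ζ = c/c_c = 575/3169 = 0.1815.
ω_d = ω_n√(1 − ζ²) = 13.54 × √(1 − 0.0329) = 13.32 rad/s.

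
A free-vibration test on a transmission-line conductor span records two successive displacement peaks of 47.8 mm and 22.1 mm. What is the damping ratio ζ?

0.122

Logarithmic decrement δ = (1/n)·ln(x₀/x_n) = (1/1)·ln(47.8/22.1) = (1/1)·ln(2.163) = 0.7714.
ζ = δ/√(4π² + δ²) = 0.7714/√(39.48 + 0.595) = 0.7714/6.330 = 0.1219.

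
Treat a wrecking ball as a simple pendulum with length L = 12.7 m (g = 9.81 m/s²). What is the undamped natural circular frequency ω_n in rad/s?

0.879 rad/s

For a simple pendulum ω_n = √(g/L) = √(9.81/12.7) = √0.7724 = 0.8789 rad/s.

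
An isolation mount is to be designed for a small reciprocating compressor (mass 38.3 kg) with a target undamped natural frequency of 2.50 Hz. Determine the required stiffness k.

ω_n = 2πf_n = 2π × 2.50 = 15.71 rad/s.
k = m·ω_n² = 38.3 × 15.71² = 38.3 × 246.7 = 9450 N/m.

9450 N/m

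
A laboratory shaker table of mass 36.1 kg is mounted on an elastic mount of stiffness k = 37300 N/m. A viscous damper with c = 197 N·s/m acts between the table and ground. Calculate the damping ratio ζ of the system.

ω_n = √(k/m) = √(37300/36.1) = 32.14 rad/s.
Critical damping c_c = 2√(k·m) = 2√(37300 × 36.1) = 2321 N·s/m, so ζ = c/c_c = 197/2321 = 0.08488.

0.0849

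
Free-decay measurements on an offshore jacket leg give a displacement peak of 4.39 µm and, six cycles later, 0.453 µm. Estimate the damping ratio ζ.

0.0601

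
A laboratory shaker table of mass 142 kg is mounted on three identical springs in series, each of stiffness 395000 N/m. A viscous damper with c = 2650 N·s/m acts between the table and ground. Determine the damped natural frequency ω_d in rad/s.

29.0 rad/s

Series springs: 1/k_eq = 3/395000, so k_eq = 395000/3 = 131700 N/m.
ω_n = √(k_eq/m) = √(131700/142) = 30.45 rad/s.
Critical damping c_c = 2√(k_eq·m) = 2√(131700 × 142) = 8648 N·s/m, so ζ = c/c_c = 2650/8648 = 0.3064.
ω_d = ω_n√(1 − ζ²) = 30.45 × √(1 − 0.0939) = 28.99 rad/s.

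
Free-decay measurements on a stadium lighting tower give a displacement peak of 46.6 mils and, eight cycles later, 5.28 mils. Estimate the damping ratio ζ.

Logarithmic decrement δ = (1/n)·ln(x₀/x_n) = (1/8)·ln(46.6/5.28) = (1/8)·ln(8.826) = 0.2722.
ζ = δ/√(4π² + δ²) = 0.2722/√(39.48 + 0.0741) = 0.2722/6.289 = 0.04328.

0.0433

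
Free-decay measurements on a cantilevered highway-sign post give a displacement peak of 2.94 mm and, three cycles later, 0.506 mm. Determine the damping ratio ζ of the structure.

0.0929

Logarithmic decrement δ = (1/n)·ln(x₀/x_n) = (1/3)·ln(2.94/0.506) = (1/3)·ln(5.810) = 0.5865.
ζ = δ/√(4π² + δ²) = 0.5865/√(39.48 + 0.344) = 0.5865/6.311 = 0.09295.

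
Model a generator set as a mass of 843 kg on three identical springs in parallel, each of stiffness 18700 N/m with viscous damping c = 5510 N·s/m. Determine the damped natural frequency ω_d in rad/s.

7.47 rad/s

Parallel springs add: k_eq = 3 × 18700 = 56100 N/m.
ω_n = √(k_eq/m) = √(56100/843) = 8.158 rad/s.
Critical damping c_c = 2√(k_eq·m) = 2√(56100 × 843) = 13750 N·s/m, so ζ = c/c_c = 5510/13750 = 0.4006.
ω_d = ω_n√(1 − ζ²) = 8.158 × √(1 − 0.160) = 7.474 rad/s.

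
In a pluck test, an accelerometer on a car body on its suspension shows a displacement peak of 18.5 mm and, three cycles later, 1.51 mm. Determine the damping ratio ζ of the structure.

Logarithmic decrement δ = (1/n)·ln(x₀/x_n) = (1/3)·ln(18.5/1.51) = (1/3)·ln(12.25) = 0.8352.
ζ = δ/√(4π² + δ²) = 0.8352/√(39.48 + 0.698) = 0.8352/6.338 = 0.1318.

0.132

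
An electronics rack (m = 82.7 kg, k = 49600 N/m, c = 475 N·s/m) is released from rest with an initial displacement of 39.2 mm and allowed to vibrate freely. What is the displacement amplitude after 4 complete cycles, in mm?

2.02 mm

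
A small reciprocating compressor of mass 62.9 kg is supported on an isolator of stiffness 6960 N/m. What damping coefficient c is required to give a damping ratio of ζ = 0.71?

940 N·s/m

c_c = 2√(k·m) = 2√(6960 × 62.9) = 1323 N·s/m.
c = ζ·c_c = 0.71 × 1323 = 939.5 N·s/m.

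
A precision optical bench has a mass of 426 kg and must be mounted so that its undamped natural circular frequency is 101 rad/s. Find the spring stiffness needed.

k = m·ω_n² = 426 × 101.0² = 426 × 10200 = 4346000 N/m.

4350000 N/m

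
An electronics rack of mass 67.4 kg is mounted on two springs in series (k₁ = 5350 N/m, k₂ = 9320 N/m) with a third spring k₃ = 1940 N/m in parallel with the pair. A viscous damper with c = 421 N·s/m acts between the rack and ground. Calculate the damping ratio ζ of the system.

Series pair: k_s = k₁k₂/(k₁+k₂) = (5350)(9320)/(5350 + 9320) = 3399 N/m. In parallel with k₃: k_eq = 3399 + 1940 = 5339 N/m.
ω_n = √(k_eq/m) = √(5339/67.4) = 8.900 rad/s.
Critical damping c_c = 2√(k_eq·m) = 2√(5339 × 67.4) = 1200 N·s/m, so ζ = c/c_c = 421/1200 = 0.3509.

0.351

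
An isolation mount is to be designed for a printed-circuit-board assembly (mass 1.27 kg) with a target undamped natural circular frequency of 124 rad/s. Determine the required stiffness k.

19500 N/m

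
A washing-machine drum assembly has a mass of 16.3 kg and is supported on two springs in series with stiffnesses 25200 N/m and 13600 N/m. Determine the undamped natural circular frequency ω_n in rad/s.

Series springs: 1/k_eq = 1/25200 + 1/13600 = 0.0001132, so k_eq = 8833 N/m.
ω_n = √(k_eq/m) = √(8833/16.3) = √541.9 = 23.28 rad/s.

23.3 rad/s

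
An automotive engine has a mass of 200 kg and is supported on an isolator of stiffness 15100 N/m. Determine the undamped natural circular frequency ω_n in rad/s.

8.69 rad/s

ω_n = √(k/m) = √(15100/200) = √75.50 = 8.689 rad/s.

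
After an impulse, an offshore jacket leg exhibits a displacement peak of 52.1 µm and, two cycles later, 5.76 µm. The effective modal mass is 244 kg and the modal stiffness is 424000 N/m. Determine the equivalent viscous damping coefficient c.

3510 N·s/m

Logarithmic decrement δ = (1/n)·ln(x₀/x_n) = (1/2)·ln(52.1/5.76) = (1/2)·ln(9.045) = 1.101.
ζ = δ/√(4π² + δ²) = 1.101/√(39.48 + 1.21) = 1.101/6.379 = 0.1726.
c = ζ · 2√(km) = 0.1726 × 2√(424000 × 244) = 0.1726 × 20340 = 3511 N·s/m.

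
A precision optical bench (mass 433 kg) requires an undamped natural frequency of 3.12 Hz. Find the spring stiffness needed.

166000 N/m

ω_n = 2πf_n = 2π × 3.12 = 19.60 rad/s.
k = m·ω_n² = 433 × 19.60² = 433 × 384.3 = 166400 N/m.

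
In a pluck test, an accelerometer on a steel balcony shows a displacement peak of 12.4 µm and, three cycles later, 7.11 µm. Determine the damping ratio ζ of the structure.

Logarithmic decrement δ = (1/n)·ln(x₀/x_n) = (1/3)·ln(12.4/7.11) = (1/3)·ln(1.744) = 0.1854.
ζ = δ/√(4π² + δ²) = 0.1854/√(39.48 + 0.0344) = 0.1854/6.286 = 0.02949.

0.0295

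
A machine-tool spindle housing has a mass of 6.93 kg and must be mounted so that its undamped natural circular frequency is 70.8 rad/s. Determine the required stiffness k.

k = m·ω_n² = 6.93 × 70.80² = 6.93 × 5013 = 34740 N/m.

34700 N/m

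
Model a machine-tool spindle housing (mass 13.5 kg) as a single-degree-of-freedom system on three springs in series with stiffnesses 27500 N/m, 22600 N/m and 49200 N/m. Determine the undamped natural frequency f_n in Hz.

4.31 Hz

Series springs: 1/k_eq = 1/27500 + 1/22600 + 1/49200 = 0.0001009, so k_eq = 9907 N/m.
ω_n = √(k_eq/m) = √(9907/13.5) = √733.9 = 27.09 rad/s.
f_n = ω_n/(2π) = 27.09/6.283 = 4.312 Hz.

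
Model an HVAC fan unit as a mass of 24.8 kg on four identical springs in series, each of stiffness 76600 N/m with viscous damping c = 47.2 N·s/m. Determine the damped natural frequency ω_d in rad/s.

Series springs: 1/k_eq = 4/76600, so k_eq = 76600/4 = 19150 N/m.
ω_n = √(k_eq/m) = √(19150/24.8) = 27.79 rad/s.
Critical damping c_c = 2√(k_eq·m) = 2√(19150 × 24.8) = 1378 N·s/m, so ζ = c/c_c = 47.2/1378 = 0.03425.
ω_d = ω_n√(1 − ζ²) = 27.79 × √(1 − 0.00117) = 27.77 rad/s.

27.8 rad/s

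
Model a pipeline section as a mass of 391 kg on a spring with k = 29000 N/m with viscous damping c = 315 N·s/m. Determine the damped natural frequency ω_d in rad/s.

8.60 rad/s

ω_n = √(k/m) = √(29000/391) = 8.612 rad/s.
Critical damping c_c = 2√(k·m) = 2√(29000 × 391) = 6735 N·s/m, so ζ = c/c_c = 315/6735 = 0.04677.
ω_d = ω_n√(1 − ζ²) = 8.612 × √(1 − 0.00219) = 8.603 rad/s.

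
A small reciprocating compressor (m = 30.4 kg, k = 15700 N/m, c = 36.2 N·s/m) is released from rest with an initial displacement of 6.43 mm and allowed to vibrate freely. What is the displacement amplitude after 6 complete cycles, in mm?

2.39 mm

ζ = c/(2√(km)) = 36.2/(2√(15700 × 30.4)) = 36.2/1382 = 0.02620.
Logarithmic decrement δ = 2πζ/√(1 − ζ²) = 2π × 0.02620/√(1 − 0.000686) = 0.1647.
After n cycles, x_n/x₀ = e^(−nδ), so x_6 = 6.43 × e^(−6 × 0.1647) = 6.43 × 0.3723 = 2.394 mm.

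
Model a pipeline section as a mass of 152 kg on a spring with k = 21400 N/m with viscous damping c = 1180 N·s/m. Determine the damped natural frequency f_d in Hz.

1.78 Hz

ω_n = √(k/m) = √(21400/152) = 11.87 rad/s.
Critical damping c_c = 2√(k·m) = 2√(21400 × 152) = 3607 N·s/m, so ζ = c/c_c = 1180/3607 = 0.3271.
ω_d = ω_n√(1 − ζ²) = 11.87 × √(1 − 0.107) = 11.21 rad/s.
f_d = ω_d/(2π) = 1.785 Hz.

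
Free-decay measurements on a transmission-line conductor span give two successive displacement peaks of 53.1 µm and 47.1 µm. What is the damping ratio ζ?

0.0191

Logarithmic decrement δ = (1/n)·ln(x₀/x_n) = (1/1)·ln(53.1/47.1) = (1/1)·ln(1.127) = 0.1199.
ζ = δ/√(4π² + δ²) = 0.1199/√(39.48 + 0.0144) = 0.1199/6.284 = 0.01908.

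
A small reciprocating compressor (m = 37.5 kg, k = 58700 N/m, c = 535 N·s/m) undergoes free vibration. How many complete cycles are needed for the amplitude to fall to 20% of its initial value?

2 cycles

ζ = c/(2√(km)) = 535/(2√(58700 × 37.5)) = 535/2967 = 0.1803.
Logarithmic decrement δ = 2πζ/√(1 − ζ²) = 2π × 0.1803/√(1 − 0.0325) = 1.152.
x_n/x₀ = e^(−nδ) ≤ 0.2; take ln: n ≥ ln(1/0.2)/δ = 1.609/1.152 = 1.397.
So 2 complete cycles are required.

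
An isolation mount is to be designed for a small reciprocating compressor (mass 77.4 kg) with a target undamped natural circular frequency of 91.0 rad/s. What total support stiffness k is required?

641000 N/m

k = m·ω_n² = 77.4 × 91.00² = 77.4 × 8281 = 640900 N/m.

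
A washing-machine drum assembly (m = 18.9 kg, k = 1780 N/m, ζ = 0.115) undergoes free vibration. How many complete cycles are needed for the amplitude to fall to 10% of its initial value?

4 cycles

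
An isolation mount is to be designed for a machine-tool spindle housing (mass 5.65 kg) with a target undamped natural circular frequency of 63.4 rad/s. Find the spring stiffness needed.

22700 N/m

k = m·ω_n² = 5.65 × 63.40² = 5.65 × 4020 = 22710 N/m.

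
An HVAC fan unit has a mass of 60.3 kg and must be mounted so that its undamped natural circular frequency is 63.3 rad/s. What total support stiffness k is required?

242000 N/m

k = m·ω_n² = 60.3 × 63.30² = 60.3 × 4007 = 241600 N/m.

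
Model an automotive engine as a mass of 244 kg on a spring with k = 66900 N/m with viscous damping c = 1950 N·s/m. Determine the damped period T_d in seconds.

ω_n = √(k/m) = √(66900/244) = 16.56 rad/s.
Critical damping c_c = 2√(k·m) = 2√(66900 × 244) = 8080 N·s/m, so ζ = c/c_c = 1950/8080 = 0.2413.
ω_d = ω_n√(1 − ζ²) = 16.56 × √(1 − 0.0582) = 16.07 rad/s.
T_d = 2π/ω_d = 0.3910 s.

0.391 s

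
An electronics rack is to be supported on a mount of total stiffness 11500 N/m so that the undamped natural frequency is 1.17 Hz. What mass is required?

213 kg

ω_n = 2πf_n = 2π × 1.17 = 7.351 rad/s.
m = k/ω_n² = 11500/7.351² = 11500/54.04 = 212.8 kg.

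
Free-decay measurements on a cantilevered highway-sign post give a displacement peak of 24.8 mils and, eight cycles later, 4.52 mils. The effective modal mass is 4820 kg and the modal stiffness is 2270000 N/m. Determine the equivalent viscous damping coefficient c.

Logarithmic decrement δ = (1/n)·ln(x₀/x_n) = (1/8)·ln(24.8/4.52) = (1/8)·ln(5.487) = 0.2128.
ζ = δ/√(4π² + δ²) = 0.2128/√(39.48 + 0.0453) = 0.2128/6.287 = 0.03385.
c = ζ · 2√(km) = 0.03385 × 2√(2270000 × 4820) = 0.03385 × 209200 = 7081 N·s/m.

7080 N·s/m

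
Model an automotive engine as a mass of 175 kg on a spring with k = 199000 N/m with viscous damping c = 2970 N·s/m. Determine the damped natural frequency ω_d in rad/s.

32.6 rad/s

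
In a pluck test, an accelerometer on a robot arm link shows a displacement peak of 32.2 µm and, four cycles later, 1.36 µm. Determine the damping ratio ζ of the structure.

Logarithmic decrement δ = (1/n)·ln(x₀/x_n) = (1/4)·ln(32.2/1.36) = (1/4)·ln(23.68) = 0.7911.
ζ = δ/√(4π² + δ²) = 0.7911/√(39.48 + 0.626) = 0.7911/6.333 = 0.1249.

0.125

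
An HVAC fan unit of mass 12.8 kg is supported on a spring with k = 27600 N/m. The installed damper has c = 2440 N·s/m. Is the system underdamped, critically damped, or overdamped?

c_c = 2√(k·m) = 1189 N·s/m; ζ = c/c_c = 2440/1189 = 2.05.
Since ζ > 1 the system is overdamped.

overdamped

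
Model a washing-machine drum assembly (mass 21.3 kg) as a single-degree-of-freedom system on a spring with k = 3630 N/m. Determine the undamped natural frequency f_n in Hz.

ω_n = √(k/m) = √(3630/21.3) = √170.4 = 13.05 rad/s.
f_n = ω_n/(2π) = 13.05/6.283 = 2.078 Hz.

2.08 Hz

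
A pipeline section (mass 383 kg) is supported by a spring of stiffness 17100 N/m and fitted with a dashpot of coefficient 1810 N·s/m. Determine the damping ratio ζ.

0.354

ω_n = √(k/m) = √(17100/383) = 6.682 rad/s.
Critical damping c_c = 2√(k·m) = 2√(17100 × 383) = 5118 N·s/m, so ζ = c/c_c = 1810/5118 = 0.3536.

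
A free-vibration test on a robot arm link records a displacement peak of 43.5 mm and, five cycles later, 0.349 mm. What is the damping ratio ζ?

Logarithmic decrement δ = (1/n)·ln(x₀/x_n) = (1/5)·ln(43.5/0.349) = (1/5)·ln(124.6) = 0.9651.
ζ = δ/√(4π² + δ²) = 0.9651/√(39.48 + 0.931) = 0.9651/6.357 = 0.1518.

0.152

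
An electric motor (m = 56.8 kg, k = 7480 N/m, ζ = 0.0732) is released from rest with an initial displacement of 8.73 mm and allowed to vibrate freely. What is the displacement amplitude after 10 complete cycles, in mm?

Logarithmic decrement δ = 2πζ/√(1 − ζ²) = 2π × 0.07320/√(1 − 0.00536) = 0.4612.
After n cycles, x_n/x₀ = e^(−nδ), so x_10 = 8.73 × e^(−10 × 0.4612) = 8.73 × 0.009935 = 0.08673 mm.

0.0867 mm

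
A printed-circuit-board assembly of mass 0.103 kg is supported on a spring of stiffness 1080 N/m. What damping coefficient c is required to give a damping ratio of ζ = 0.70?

14.8 N·s/m

c_c = 2√(k·m) = 2√(1080 × 0.103) = 21.09 N·s/m.
c = ζ·c_c = 0.70 × 21.09 = 14.77 N·s/m.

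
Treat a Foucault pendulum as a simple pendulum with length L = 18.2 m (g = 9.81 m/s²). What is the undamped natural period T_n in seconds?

8.56 s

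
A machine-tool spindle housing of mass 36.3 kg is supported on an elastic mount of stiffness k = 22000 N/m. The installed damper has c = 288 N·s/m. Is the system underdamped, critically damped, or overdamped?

c_c = 2√(k·m) = 1787 N·s/m; ζ = c/c_c = 288/1787 = 0.161.
Since ζ < 1 the system is underdamped.

underdamped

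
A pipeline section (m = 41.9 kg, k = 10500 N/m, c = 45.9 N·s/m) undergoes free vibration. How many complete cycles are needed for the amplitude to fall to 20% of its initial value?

8 cycles

ζ = c/(2√(km)) = 45.9/(2√(10500 × 41.9)) = 45.9/1327 = 0.03460.
Logarithmic decrement δ = 2πζ/√(1 − ζ²) = 2π × 0.03460/√(1 − 0.00120) = 0.2175.
x_n/x₀ = e^(−nδ) ≤ 0.2; take ln: n ≥ ln(1/0.2)/δ = 1.609/0.2175 = 7.399.
So 8 complete cycles are required.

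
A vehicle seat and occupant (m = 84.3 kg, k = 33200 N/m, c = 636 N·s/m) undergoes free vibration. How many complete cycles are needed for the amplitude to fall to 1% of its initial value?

4 cycles

ζ = c/(2√(km)) = 636/(2√(33200 × 84.3)) = 636/3346 = 0.1901.
Logarithmic decrement δ = 2πζ/√(1 − ζ²) = 2π × 0.1901/√(1 − 0.0361) = 1.217.
x_n/x₀ = e^(−nδ) ≤ 0.01; take ln: n ≥ ln(1/0.01)/δ = 4.605/1.217 = 3.786.
So 4 complete cycles are required.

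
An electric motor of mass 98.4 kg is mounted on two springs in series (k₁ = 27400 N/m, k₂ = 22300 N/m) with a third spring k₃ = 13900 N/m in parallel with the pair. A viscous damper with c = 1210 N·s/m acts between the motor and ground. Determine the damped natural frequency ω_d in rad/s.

Series pair: k_s = k₁k₂/(k₁+k₂) = (27400)(22300)/(27400 + 22300) = 12290 N/m. In parallel with k₃: k_eq = 12290 + 13900 = 26190 N/m.
ω_n = √(k_eq/m) = √(26190/98.4) = 16.32 rad/s.
Critical damping c_c = 2√(k_eq·m) = 2√(26190 × 98.4) = 3211 N·s/m, so ζ = c/c_c = 1210/3211 = 0.3768.
ω_d = ω_n√(1 − ζ²) = 16.32 × √(1 − 0.142) = 15.11 rad/s.

15.1 rad/s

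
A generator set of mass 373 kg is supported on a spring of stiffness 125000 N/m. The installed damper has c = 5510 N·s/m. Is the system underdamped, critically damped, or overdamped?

c_c = 2√(k·m) = 13660 N·s/m; ζ = c/c_c = 5510/13660 = 0.403.
Since ζ < 1 the system is underdamped.

underdamped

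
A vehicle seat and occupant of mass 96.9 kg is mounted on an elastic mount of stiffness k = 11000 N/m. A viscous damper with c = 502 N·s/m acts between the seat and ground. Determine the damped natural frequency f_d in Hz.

1.64 Hz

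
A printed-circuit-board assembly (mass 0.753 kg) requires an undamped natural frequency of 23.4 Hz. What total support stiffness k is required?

ω_n = 2πf_n = 2π × 23.4 = 147.0 rad/s.
k = m·ω_n² = 0.753 × 147.0² = 0.753 × 21620 = 16280 N/m.

16300 N/m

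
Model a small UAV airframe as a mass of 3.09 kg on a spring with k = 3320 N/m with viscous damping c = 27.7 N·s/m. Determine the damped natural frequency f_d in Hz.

5.17 Hz

ω_n = √(k/m) = √(3320/3.09) = 32.78 rad/s.
Critical damping c_c = 2√(k·m) = 2√(3320 × 3.09) = 202.6 N·s/m, so ζ = c/c_c = 27.7/202.6 = 0.1367.
ω_d = ω_n√(1 − ζ²) = 32.78 × √(1 − 0.0187) = 32.47 rad/s.
f_d = ω_d/(2π) = 5.168 Hz.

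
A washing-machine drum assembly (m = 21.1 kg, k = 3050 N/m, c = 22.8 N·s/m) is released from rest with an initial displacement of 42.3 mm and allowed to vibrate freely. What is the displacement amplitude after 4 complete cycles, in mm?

ζ = c/(2√(km)) = 22.8/(2√(3050 × 21.1)) = 22.8/507.4 = 0.04494.
Logarithmic decrement δ = 2πζ/√(1 − ζ²) = 2π × 0.04494/√(1 − 0.00202) = 0.2826.
After n cycles, x_n/x₀ = e^(−nδ), so x_4 = 42.3 × e^(−4 × 0.2826) = 42.3 × 0.3229 = 13.66 mm.

13.7 mm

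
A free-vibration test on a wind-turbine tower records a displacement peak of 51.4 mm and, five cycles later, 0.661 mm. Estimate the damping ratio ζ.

Logarithmic decrement δ = (1/n)·ln(x₀/x_n) = (1/5)·ln(51.4/0.661) = (1/5)·ln(77.76) = 0.8707.
ζ = δ/√(4π² + δ²) = 0.8707/√(39.48 + 0.758) = 0.8707/6.343 = 0.1373.

0.137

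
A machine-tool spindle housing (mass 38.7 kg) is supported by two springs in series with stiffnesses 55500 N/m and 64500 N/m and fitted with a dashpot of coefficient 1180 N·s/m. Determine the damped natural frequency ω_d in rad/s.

Series springs: 1/k_eq = 1/55500 + 1/64500 = 3.352×10^-5, so k_eq = 29830 N/m.
ω_n = √(k_eq/m) = √(29830/38.7) = 27.76 rad/s.
Critical damping c_c = 2√(k_eq·m) = 2√(29830 × 38.7) = 2149 N·s/m, so ζ = c/c_c = 1180/2149 = 0.5491.
ω_d = ω_n√(1 − ζ²) = 27.76 × √(1 − 0.302) = 23.20 rad/s.

23.2 rad/s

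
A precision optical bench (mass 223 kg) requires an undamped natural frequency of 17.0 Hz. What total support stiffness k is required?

ω_n = 2πf_n = 2π × 17.0 = 106.8 rad/s.
k = m·ω_n² = 223 × 106.8² = 223 × 11410 = 2544000 N/m.

2540000 N/m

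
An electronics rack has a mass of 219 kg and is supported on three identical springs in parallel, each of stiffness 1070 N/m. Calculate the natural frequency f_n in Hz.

0.609 Hz

Parallel springs add: k_eq = 3 × 1070 = 3210 N/m.
ω_n = √(k_eq/m) = √(3210/219) = √14.66 = 3.829 rad/s.
f_n = ω_n/(2π) = 3.829/6.283 = 0.6093 Hz.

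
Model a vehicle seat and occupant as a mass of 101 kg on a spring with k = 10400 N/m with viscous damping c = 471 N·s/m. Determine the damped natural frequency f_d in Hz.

1.57 Hz

ω_n = √(k/m) = √(10400/101) = 10.15 rad/s.
Critical damping c_c = 2√(k·m) = 2√(10400 × 101) = 2050 N·s/m, so ζ = c/c_c = 471/2050 = 0.2298.
ω_d = ω_n√(1 − ζ²) = 10.15 × √(1 − 0.0528) = 9.876 rad/s.
f_d = ω_d/(2π) = 1.572 Hz.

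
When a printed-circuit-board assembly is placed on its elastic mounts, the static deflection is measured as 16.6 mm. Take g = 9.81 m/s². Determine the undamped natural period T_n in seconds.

ω_n = √(g/δ_st) = √(9.81/0.0166) = √591.0 = 24.31 rad/s.
T_n = 2π/ω_n = 6.283/24.31 = 0.2585 s.

0.258 s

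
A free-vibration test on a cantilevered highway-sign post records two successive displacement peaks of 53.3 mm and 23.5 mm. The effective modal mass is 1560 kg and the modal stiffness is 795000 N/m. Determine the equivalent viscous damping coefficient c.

Logarithmic decrement δ = (1/n)·ln(x₀/x_n) = (1/1)·ln(53.3/23.5) = (1/1)·ln(2.268) = 0.8189.
ζ = δ/√(4π² + δ²) = 0.8189/√(39.48 + 0.671) = 0.8189/6.336 = 0.1292.
c = ζ · 2√(km) = 0.1292 × 2√(795000 × 1560) = 0.1292 × 70430 = 9103 N·s/m.

9100 N·s/m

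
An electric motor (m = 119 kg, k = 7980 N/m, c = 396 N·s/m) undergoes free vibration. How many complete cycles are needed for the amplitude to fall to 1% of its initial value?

ζ = c/(2√(km)) = 396/(2√(7980 × 119)) = 396/1949 = 0.2032.
Logarithmic decrement δ = 2πζ/√(1 − ζ²) = 2π × 0.2032/√(1 − 0.0413) = 1.304.
x_n/x₀ = e^(−nδ) ≤ 0.01; take ln: n ≥ ln(1/0.01)/δ = 4.605/1.304 = 3.532.
So 4 complete cycles are required.

4 cycles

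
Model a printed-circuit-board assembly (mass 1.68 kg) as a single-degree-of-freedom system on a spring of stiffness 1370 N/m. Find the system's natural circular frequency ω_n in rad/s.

ω_n = √(k/m) = √(1370/1.68) = √815.5 = 28.56 rad/s.

28.6 rad/s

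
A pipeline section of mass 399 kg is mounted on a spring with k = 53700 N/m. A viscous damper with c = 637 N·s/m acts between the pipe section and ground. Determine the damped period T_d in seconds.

0.543 s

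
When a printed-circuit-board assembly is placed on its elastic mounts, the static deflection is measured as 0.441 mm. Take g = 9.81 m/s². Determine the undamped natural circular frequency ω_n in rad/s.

149 rad/s

ω_n = √(g/δ_st) = √(9.81/0.000441) = √22240 = 149.1 rad/s.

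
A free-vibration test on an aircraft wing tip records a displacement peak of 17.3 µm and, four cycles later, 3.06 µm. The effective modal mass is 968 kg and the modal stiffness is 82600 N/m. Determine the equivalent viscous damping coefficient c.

1230 N·s/m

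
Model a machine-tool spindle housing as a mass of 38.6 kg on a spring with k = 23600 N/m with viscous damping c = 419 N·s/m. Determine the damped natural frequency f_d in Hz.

3.84 Hz

ω_n = √(k/m) = √(23600/38.6) = 24.73 rad/s.
Critical damping c_c = 2√(k·m) = 2√(23600 × 38.6) = 1909 N·s/m, so ζ = c/c_c = 419/1909 = 0.2195.
ω_d = ω_n√(1 − ζ²) = 24.73 × √(1 − 0.0482) = 24.12 rad/s.
f_d = ω_d/(2π) = 3.839 Hz.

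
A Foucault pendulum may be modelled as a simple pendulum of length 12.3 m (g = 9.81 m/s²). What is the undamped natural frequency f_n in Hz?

For a simple pendulum ω_n = √(g/L) = √(9.81/12.3) = √0.7976 = 0.8931 rad/s.
f_n = ω_n/(2π) = 0.8931/6.283 = 0.1421 Hz.

0.142 Hz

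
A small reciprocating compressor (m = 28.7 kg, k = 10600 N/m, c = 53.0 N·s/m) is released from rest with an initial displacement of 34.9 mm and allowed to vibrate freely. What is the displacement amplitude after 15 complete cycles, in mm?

0.375 mm

ζ = c/(2√(km)) = 53.0/(2√(10600 × 28.7)) = 53.0/1103 = 0.04805.
Logarithmic decrement δ = 2πζ/√(1 − ζ²) = 2π × 0.04805/√(1 − 0.00231) = 0.3022.
After n cycles, x_n/x₀ = e^(−nδ), so x_15 = 34.9 × e^(−15 × 0.3022) = 34.9 × 0.01074 = 0.3750 mm.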